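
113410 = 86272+27138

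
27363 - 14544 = 12819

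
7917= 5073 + 2844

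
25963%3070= 1403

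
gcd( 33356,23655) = 1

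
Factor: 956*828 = 791568 = 2^4 * 3^2*23^1*239^1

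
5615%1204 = 799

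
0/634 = 0=0.00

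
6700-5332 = 1368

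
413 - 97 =316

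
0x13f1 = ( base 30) 5k5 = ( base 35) 45u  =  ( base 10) 5105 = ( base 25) 845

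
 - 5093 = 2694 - 7787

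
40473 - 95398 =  - 54925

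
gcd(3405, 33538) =1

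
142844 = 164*871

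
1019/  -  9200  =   - 1019/9200=- 0.11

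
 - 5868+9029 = 3161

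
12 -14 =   -  2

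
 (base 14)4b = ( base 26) 2F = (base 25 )2H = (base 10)67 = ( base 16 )43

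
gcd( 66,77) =11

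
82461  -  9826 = 72635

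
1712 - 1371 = 341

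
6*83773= 502638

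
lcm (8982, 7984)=71856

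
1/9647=1/9647  =  0.00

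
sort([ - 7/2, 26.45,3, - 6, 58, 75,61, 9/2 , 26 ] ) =[ - 6,- 7/2,3,9/2, 26,26.45, 58, 61,75]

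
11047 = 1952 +9095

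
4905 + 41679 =46584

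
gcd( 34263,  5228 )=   1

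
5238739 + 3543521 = 8782260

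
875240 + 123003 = 998243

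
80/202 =40/101=0.40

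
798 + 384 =1182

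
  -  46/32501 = - 1+32455/32501 = - 0.00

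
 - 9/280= - 9/280 = - 0.03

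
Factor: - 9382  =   - 2^1*4691^1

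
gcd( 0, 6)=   6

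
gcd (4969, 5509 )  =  1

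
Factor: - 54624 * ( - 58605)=3201239520 = 2^5*3^2 * 5^1*569^1*3907^1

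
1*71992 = 71992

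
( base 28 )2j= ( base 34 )27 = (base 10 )75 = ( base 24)33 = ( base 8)113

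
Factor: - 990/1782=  - 3^( - 2) * 5^1 = -5/9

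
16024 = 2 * 8012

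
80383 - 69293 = 11090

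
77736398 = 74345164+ 3391234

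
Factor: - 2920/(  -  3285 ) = 8/9 = 2^3*3^( - 2)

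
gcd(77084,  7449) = 1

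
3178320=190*16728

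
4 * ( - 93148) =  - 372592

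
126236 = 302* 418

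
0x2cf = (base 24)15n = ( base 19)1ig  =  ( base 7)2045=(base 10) 719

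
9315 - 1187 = 8128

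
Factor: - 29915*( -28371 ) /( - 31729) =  - 848718465/31729 = -3^1*5^1*7^2*31^1*193^2*31729^(  -  1) 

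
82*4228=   346696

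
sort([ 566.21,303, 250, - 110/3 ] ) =[-110/3, 250,303,  566.21 ] 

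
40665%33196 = 7469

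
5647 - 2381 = 3266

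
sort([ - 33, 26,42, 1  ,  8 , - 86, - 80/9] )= [ - 86, - 33,  -  80/9,1 , 8,  26, 42]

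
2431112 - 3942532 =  - 1511420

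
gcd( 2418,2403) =3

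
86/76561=86/76561 = 0.00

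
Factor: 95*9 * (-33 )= - 3^3*5^1*11^1*19^1 = -28215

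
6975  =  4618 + 2357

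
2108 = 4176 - 2068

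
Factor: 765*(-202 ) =-154530 = -2^1*3^2*5^1 * 17^1 * 101^1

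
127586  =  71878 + 55708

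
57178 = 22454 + 34724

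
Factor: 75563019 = 3^2*7^1*19^1 * 63127^1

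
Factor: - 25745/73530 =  - 2^( - 1)*3^( - 2 )*43^( - 1) *271^1 = - 271/774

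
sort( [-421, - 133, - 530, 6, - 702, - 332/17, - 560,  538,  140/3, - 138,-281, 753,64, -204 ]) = [ - 702 , - 560, - 530,-421, - 281, - 204, - 138, - 133,-332/17,6,  140/3, 64, 538,753 ]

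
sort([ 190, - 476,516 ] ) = [ - 476, 190 , 516]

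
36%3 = 0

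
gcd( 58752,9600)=384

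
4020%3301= 719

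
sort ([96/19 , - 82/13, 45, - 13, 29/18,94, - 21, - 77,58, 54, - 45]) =[ - 77 , - 45 ,  -  21, - 13, - 82/13, 29/18,96/19, 45, 54, 58,  94 ] 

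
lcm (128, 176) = 1408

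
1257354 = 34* 36981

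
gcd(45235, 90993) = 1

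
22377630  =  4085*5478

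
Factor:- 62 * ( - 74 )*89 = 408332 = 2^2*31^1 * 37^1*89^1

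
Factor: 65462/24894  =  71/27  =  3^( - 3)*71^1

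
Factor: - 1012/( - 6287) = 2^2*11^1 * 23^1*6287^( - 1 )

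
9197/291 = 31 + 176/291 =31.60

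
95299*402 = 38310198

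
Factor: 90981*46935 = 3^4 * 5^1*7^1*11^1*149^1*919^1 =4270193235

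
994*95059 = 94488646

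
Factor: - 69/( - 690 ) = 2^( - 1) * 5^( - 1 ) = 1/10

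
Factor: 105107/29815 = 5^ ( - 1)*67^(  -  1)*89^( - 1)*105107^1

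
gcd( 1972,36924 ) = 68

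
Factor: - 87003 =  - 3^2*7^1*1381^1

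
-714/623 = -102/89 = - 1.15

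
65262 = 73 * 894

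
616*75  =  46200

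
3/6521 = 3/6521  =  0.00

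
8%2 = 0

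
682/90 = 341/45  =  7.58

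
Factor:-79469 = - 13^1*6113^1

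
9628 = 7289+2339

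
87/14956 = 87/14956= 0.01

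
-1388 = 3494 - 4882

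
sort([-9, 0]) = [ - 9, 0]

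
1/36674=1/36674  =  0.00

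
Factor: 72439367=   7^1*11^1*13^1*72367^1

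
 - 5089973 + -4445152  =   - 9535125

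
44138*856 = 37782128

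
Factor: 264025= 5^2*59^1 * 179^1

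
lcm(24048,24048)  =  24048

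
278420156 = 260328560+18091596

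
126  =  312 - 186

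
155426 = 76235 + 79191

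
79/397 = 79/397 = 0.20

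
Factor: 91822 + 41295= 133117 = 133117^1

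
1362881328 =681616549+681264779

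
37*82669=3058753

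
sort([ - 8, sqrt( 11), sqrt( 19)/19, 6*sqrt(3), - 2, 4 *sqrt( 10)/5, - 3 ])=[ - 8, - 3, - 2,sqrt(19)/19, 4*sqrt( 10) /5, sqrt( 11),  6 * sqrt( 3)] 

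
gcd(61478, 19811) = 1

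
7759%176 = 15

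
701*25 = 17525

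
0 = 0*32393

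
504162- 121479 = 382683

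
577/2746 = 577/2746 = 0.21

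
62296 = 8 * 7787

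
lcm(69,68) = 4692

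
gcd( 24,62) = 2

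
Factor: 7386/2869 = 2^1*3^1 *19^(-1)* 151^(  -  1 )*1231^1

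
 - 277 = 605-882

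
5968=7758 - 1790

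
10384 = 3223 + 7161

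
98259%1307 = 234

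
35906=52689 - 16783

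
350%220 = 130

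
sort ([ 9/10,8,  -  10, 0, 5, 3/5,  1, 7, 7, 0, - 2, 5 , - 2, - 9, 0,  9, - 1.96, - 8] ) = [-10, - 9, - 8, - 2,  -  2,-1.96,0  ,  0 , 0, 3/5,9/10,1,5, 5,  7,7, 8,9 ]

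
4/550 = 2/275  =  0.01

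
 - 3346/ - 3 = 1115 + 1/3 = 1115.33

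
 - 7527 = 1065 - 8592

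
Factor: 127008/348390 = 2^4 * 3^2*5^( - 1 )*79^(  -  1) =144/395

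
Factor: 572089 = 7^1*81727^1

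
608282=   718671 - 110389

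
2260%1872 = 388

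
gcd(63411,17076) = 3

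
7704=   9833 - 2129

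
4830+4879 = 9709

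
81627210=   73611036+8016174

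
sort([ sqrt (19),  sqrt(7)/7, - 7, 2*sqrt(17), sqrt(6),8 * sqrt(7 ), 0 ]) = [  -  7, 0, sqrt( 7) /7, sqrt(6),sqrt( 19 ),2 * sqrt(17), 8*sqrt ( 7 )] 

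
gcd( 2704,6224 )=16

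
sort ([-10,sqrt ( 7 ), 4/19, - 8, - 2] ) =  [  -  10,-8, - 2 , 4/19,sqrt(7)] 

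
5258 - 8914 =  - 3656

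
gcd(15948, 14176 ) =1772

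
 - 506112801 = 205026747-711139548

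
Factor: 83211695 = 5^1*7^1*2377477^1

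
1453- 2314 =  - 861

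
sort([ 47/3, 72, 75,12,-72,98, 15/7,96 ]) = [-72  ,  15/7,12,  47/3,72,75,96,98 ] 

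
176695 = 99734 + 76961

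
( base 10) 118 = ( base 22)58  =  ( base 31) 3p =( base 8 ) 166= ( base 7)226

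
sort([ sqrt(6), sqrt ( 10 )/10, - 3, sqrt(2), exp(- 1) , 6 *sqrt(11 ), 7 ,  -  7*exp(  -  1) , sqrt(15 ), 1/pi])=[-3, - 7*exp( - 1), sqrt( 10 ) /10, 1/pi,exp(-1 ),sqrt(2 ), sqrt( 6 ), sqrt(15), 7,6*sqrt( 11)]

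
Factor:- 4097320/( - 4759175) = 819464/951835 = 2^3 * 5^( - 1)  *102433^1 * 190367^( - 1)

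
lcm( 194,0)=0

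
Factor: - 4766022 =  - 2^1 * 3^2 * 264779^1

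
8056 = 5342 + 2714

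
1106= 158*7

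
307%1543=307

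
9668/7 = 1381 + 1/7 = 1381.14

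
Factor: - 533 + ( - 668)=-1201 = -1201^1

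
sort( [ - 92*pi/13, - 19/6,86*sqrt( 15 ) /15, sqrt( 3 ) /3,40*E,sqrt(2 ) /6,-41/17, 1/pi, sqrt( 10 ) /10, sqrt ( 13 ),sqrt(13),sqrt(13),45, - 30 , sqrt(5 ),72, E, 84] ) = [ - 30, - 92*  pi/13, - 19/6, - 41/17,sqrt( 2 ) /6,sqrt( 10)/10, 1/pi,sqrt( 3 )/3,sqrt( 5), E, sqrt( 13),sqrt( 13),sqrt( 13 ),86*sqrt ( 15) /15,45, 72,84,40*E]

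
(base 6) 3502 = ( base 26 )15o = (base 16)33e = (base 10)830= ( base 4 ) 30332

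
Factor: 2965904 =2^4*185369^1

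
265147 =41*6467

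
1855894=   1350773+505121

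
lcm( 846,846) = 846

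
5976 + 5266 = 11242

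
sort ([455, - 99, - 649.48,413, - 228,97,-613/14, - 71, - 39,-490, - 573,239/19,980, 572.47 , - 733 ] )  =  [-733, - 649.48,-573,-490,- 228, - 99,-71,  -  613/14, - 39 , 239/19,97,413,455,572.47,980 ] 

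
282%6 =0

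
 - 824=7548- 8372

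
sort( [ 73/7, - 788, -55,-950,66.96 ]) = [ - 950,-788,  -  55  ,  73/7,  66.96 ]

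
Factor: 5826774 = 2^1* 3^1*23^1 * 42223^1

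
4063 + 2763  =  6826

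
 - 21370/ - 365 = 58+40/73= 58.55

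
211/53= 211/53  =  3.98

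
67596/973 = 69 + 459/973=69.47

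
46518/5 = 46518/5 = 9303.60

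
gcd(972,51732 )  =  108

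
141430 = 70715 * 2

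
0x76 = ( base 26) 4e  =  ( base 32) 3M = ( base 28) 46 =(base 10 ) 118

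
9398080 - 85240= 9312840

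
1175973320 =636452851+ 539520469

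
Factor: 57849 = 3^1*11^1*1753^1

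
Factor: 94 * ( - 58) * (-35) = 190820 = 2^2*5^1 * 7^1*29^1 * 47^1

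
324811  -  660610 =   -  335799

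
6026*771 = 4646046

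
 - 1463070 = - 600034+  -863036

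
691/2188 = 691/2188= 0.32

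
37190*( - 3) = -111570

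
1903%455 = 83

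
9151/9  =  9151/9 = 1016.78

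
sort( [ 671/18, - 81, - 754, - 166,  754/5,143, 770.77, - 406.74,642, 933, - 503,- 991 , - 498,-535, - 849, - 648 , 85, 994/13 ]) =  [ - 991, - 849,-754,-648, - 535,-503, - 498 , - 406.74,-166,- 81, 671/18,  994/13, 85, 143,754/5,  642, 770.77,933] 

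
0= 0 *1130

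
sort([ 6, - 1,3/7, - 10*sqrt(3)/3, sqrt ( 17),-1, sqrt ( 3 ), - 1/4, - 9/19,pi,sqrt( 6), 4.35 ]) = [ - 10 * sqrt (3 ) /3,- 1,- 1, - 9/19,-1/4,3/7, sqrt(3), sqrt(6 ), pi, sqrt( 17), 4.35, 6]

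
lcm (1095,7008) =35040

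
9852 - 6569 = 3283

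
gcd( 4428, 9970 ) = 2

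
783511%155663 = 5196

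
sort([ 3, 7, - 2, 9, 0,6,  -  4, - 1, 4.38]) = [ - 4, - 2, - 1, 0, 3, 4.38, 6,7, 9 ] 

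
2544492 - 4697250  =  -2152758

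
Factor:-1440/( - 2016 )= 5^1*  7^(-1) = 5/7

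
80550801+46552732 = 127103533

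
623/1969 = 623/1969 = 0.32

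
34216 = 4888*7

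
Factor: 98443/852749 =98443^1 * 852749^(- 1 )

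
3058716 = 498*6142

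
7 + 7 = 14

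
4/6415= 4/6415 = 0.00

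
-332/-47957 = 332/47957 = 0.01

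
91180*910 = 82973800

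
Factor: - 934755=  - 3^1 * 5^1*101^1 * 617^1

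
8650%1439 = 16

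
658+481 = 1139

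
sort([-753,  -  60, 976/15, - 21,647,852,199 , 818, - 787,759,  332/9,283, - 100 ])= [ - 787, - 753,- 100, - 60, - 21,332/9 , 976/15,199, 283, 647, 759,818,  852]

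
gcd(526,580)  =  2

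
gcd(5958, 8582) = 2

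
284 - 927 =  - 643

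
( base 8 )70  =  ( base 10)56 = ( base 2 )111000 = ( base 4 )320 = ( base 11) 51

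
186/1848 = 31/308 = 0.10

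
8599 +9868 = 18467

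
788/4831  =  788/4831=0.16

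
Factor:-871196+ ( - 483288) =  -1354484 = - 2^2*307^1*1103^1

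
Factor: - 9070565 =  - 5^1*7^1*259159^1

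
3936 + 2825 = 6761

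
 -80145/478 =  - 80145/478 = - 167.67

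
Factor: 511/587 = 7^1*73^1*587^(-1)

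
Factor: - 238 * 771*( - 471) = 2^1*3^2*7^1 * 17^1*157^1*257^1= 86427558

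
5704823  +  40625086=46329909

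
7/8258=7/8258 = 0.00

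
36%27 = 9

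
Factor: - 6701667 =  - 3^1 * 7^1*319127^1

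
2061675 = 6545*315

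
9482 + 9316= 18798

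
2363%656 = 395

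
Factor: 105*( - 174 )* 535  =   - 9774450 = - 2^1* 3^2*5^2*7^1*29^1*107^1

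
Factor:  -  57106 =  - 2^1 * 7^1 * 4079^1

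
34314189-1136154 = 33178035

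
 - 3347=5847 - 9194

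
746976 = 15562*48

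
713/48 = 14 + 41/48 = 14.85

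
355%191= 164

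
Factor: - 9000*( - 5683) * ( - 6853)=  - 2^3*3^2*5^3*7^1*11^1*89^1*5683^1 = - 350510391000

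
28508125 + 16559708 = 45067833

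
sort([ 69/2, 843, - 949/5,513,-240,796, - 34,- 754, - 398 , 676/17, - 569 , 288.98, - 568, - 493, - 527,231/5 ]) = [ - 754, - 569, - 568, - 527, - 493, -398, - 240, - 949/5, - 34,  69/2,  676/17,231/5,288.98, 513,  796, 843 ]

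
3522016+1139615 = 4661631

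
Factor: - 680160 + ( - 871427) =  - 1551587 = - 29^1 * 53503^1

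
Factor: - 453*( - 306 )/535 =138618/535= 2^1*3^3*5^( - 1 )*17^1*107^( - 1)*151^1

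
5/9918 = 5/9918 = 0.00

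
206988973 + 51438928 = 258427901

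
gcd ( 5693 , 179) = 1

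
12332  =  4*3083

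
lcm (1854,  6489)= 12978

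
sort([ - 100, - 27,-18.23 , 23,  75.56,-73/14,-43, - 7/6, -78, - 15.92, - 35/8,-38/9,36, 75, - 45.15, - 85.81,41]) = [ - 100, - 85.81, - 78, - 45.15 ,  -  43,  -  27, - 18.23, - 15.92, - 73/14, - 35/8, - 38/9, - 7/6, 23, 36 , 41, 75 , 75.56] 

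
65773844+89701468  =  155475312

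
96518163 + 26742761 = 123260924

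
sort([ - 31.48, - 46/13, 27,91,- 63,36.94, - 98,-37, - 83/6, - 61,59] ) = [-98, - 63, - 61, - 37, - 31.48,-83/6, -46/13,  27, 36.94, 59,  91] 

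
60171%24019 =12133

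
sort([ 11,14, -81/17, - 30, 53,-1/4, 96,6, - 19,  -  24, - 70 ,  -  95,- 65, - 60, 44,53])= [ - 95, - 70 , - 65, - 60, - 30, - 24, - 19, - 81/17,  -  1/4,6,11, 14,44,  53,53,96 ]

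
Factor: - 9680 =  - 2^4 *5^1 * 11^2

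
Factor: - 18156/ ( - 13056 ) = 2^( - 6 )*89^1 = 89/64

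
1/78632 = 1/78632  =  0.00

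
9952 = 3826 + 6126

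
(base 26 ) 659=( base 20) a9f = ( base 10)4195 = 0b1000001100011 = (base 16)1063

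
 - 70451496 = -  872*80793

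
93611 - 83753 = 9858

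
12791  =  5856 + 6935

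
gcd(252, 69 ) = 3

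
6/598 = 3/299  =  0.01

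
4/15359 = 4/15359 = 0.00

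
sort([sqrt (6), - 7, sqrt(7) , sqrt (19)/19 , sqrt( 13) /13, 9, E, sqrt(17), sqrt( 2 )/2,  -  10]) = [ - 10, - 7,sqrt(  19 ) /19, sqrt( 13)/13, sqrt (2) /2 , sqrt( 6),sqrt ( 7),E , sqrt( 17),9]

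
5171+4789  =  9960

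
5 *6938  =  34690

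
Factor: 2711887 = 103^1*113^1*233^1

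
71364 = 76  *939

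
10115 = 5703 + 4412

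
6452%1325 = 1152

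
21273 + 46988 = 68261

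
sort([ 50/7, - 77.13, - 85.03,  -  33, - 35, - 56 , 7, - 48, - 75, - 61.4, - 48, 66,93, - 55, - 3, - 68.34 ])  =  [ - 85.03, - 77.13, - 75, - 68.34, - 61.4, - 56, - 55, - 48, - 48,-35,- 33, - 3, 7, 50/7, 66,93] 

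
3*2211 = 6633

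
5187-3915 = 1272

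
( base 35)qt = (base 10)939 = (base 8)1653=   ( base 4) 32223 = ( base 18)2g3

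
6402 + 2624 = 9026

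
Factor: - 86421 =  - 3^1*28807^1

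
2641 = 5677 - 3036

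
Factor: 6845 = 5^1*37^2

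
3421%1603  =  215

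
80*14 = 1120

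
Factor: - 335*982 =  - 2^1*5^1*67^1*491^1 = - 328970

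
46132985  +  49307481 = 95440466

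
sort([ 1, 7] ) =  [1,  7] 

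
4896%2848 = 2048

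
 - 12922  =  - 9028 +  - 3894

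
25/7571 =25/7571 = 0.00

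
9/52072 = 9/52072 = 0.00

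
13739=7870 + 5869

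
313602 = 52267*6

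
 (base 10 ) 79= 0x4f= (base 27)2P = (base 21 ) 3g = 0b1001111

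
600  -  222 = 378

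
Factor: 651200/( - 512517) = - 2^6*3^( - 1) * 5^2 * 11^1*29^(  -  1)*37^1*43^( - 1)*137^( - 1)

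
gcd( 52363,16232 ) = 1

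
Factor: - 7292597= - 13^1*560969^1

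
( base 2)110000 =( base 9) 53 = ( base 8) 60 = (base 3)1210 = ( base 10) 48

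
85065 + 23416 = 108481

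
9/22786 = 9/22786  =  0.00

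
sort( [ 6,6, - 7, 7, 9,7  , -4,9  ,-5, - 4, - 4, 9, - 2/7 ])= [-7, - 5, - 4, - 4, - 4, - 2/7,6,6,7, 7, 9,9, 9]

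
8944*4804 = 42966976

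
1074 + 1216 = 2290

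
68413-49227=19186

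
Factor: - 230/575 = - 2/5 = -2^1 * 5^ ( - 1) 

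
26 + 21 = 47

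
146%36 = 2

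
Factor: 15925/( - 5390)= - 65/22 = - 2^(-1 )*5^1*11^(-1)*13^1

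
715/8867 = 715/8867 = 0.08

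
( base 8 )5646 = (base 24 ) 546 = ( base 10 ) 2982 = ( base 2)101110100110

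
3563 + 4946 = 8509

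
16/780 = 4/195 =0.02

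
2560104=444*5766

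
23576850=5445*4330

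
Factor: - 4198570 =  - 2^1  *  5^1*101^1*4157^1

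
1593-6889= - 5296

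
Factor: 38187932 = 2^2*109^1*87587^1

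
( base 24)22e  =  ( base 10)1214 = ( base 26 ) 1KI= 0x4BE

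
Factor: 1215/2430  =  1/2 = 2^(-1)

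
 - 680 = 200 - 880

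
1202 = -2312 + 3514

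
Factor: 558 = 2^1*3^2 * 31^1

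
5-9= -4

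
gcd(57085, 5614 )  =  7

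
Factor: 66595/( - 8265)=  - 3^( - 1 )  *  29^( - 1)*701^1 = - 701/87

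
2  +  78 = 80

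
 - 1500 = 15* (-100)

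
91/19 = 4+15/19 =4.79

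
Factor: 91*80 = 7280  =  2^4*5^1 * 7^1 * 13^1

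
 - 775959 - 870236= - 1646195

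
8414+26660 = 35074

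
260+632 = 892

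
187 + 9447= 9634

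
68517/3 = 22839 = 22839.00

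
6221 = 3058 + 3163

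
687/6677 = 687/6677 = 0.10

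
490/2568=245/1284 =0.19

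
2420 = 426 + 1994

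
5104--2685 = 7789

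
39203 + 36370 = 75573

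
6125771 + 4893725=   11019496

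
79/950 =79/950= 0.08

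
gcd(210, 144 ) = 6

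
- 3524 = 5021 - 8545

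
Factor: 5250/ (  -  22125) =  -14/59 = - 2^1*7^1*59^(-1 )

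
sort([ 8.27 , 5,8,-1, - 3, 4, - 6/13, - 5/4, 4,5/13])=[-3, - 5/4, - 1, - 6/13,  5/13,4,4,  5, 8, 8.27 ] 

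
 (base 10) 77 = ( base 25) 32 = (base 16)4d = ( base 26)2p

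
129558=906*143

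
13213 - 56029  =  - 42816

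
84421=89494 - 5073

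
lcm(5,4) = 20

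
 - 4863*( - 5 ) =24315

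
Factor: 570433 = 41^1* 13913^1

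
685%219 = 28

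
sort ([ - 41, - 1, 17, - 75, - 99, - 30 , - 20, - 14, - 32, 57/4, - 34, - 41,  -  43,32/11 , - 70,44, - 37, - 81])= [ - 99, - 81,- 75, - 70, - 43, -41,- 41, - 37,-34 , - 32, - 30, - 20, - 14,-1, 32/11,57/4, 17 , 44] 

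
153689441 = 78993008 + 74696433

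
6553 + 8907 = 15460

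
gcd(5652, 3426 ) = 6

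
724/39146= 362/19573 = 0.02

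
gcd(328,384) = 8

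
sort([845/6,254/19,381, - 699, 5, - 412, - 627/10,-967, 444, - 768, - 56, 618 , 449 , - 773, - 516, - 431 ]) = [  -  967, - 773, - 768, - 699, - 516 , - 431, - 412, - 627/10, - 56,5,254/19, 845/6, 381, 444, 449, 618 ] 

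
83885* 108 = 9059580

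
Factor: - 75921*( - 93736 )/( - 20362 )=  - 2^2*  3^1*10181^( - 1 )*11717^1*25307^1=- 3558265428/10181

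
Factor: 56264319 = 3^2*6251591^1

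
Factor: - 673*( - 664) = 2^3*83^1*673^1= 446872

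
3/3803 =3/3803 = 0.00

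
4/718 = 2/359= 0.01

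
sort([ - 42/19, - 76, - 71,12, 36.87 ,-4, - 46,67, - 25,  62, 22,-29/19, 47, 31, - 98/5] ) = [  -  76, - 71,  -  46, - 25,-98/5 , - 4, - 42/19,- 29/19,12, 22, 31, 36.87, 47,62,67]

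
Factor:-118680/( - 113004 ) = 2^1 * 3^(  -  1)*5^1*23^1*73^ (-1 ) = 230/219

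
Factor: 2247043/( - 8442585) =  - 3^ ( - 2)*5^( - 1) * 17^1*131^1*163^( - 1)*1009^1*1151^( - 1)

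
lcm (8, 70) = 280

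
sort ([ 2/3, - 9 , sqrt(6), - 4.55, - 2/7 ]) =[ - 9, - 4.55, - 2/7,2/3,  sqrt ( 6 )]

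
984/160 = 6 + 3/20 = 6.15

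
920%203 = 108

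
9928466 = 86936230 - 77007764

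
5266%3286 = 1980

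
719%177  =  11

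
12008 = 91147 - 79139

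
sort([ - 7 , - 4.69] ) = [  -  7, - 4.69]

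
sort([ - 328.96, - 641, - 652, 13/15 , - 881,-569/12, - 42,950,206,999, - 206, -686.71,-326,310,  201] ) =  [ -881, -686.71, - 652, - 641, -328.96, - 326,  -  206, - 569/12,  -  42 , 13/15,201, 206,310,950,999 ]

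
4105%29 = 16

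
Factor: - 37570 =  - 2^1*5^1*13^1*17^2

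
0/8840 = 0= 0.00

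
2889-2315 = 574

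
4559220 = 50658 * 90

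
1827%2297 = 1827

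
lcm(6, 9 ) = 18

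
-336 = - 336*1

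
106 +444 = 550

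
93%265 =93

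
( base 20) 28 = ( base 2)110000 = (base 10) 48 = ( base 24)20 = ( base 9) 53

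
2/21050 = 1/10525 = 0.00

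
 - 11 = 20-31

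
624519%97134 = 41715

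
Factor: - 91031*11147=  - 29^1*43^1*71^1*73^1*157^1= -  1014722557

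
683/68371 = 683/68371 = 0.01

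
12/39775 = 12/39775 = 0.00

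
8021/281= 28+153/281 = 28.54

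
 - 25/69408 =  - 25/69408 = - 0.00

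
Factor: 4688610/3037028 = 2^( - 1)*3^1 * 5^1*277^ ( - 1) * 373^1 * 419^1*2741^(-1) = 2344305/1518514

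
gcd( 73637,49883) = 1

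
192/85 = 2 + 22/85 = 2.26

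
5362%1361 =1279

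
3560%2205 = 1355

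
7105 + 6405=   13510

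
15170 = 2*7585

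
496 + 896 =1392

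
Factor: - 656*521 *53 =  - 18114128 = -2^4*41^1*53^1*521^1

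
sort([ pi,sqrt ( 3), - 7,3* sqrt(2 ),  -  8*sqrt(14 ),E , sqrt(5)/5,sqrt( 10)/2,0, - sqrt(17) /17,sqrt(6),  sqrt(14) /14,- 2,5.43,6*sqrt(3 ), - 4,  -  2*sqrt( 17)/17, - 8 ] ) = [ - 8*sqrt( 14), - 8,-7,-4,  -  2, - 2*sqrt(17)/17, - sqrt ( 17 )/17,0,sqrt(14) /14,  sqrt( 5 ) /5,  sqrt( 10 ) /2,sqrt(3),sqrt(6 ) , E, pi,3*sqrt( 2),5.43,6*sqrt(3) ]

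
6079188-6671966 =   -  592778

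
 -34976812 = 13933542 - 48910354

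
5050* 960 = 4848000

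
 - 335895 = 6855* ( - 49 ) 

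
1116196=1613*692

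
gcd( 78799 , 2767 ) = 1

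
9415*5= 47075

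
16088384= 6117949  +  9970435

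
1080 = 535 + 545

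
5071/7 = 5071/7  =  724.43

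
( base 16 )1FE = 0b111111110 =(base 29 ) hh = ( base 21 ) 136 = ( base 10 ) 510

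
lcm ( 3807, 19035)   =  19035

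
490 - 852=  - 362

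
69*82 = 5658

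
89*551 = 49039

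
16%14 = 2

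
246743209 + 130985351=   377728560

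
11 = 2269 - 2258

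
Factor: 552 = 2^3 * 3^1*23^1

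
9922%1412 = 38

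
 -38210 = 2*( - 19105 )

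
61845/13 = 4757 + 4/13 = 4757.31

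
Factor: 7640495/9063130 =2^ ( - 1 )*113^1*13523^1* 906313^( - 1 ) =1528099/1812626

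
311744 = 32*9742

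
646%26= 22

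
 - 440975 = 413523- 854498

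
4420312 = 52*85006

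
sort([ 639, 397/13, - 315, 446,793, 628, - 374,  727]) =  [ - 374, - 315,397/13, 446 , 628 , 639,727, 793]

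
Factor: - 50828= -2^2 * 97^1* 131^1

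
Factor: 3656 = 2^3  *  457^1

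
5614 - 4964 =650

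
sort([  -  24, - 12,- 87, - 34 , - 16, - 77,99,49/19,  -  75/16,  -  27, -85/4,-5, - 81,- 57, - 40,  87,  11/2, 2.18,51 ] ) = [ - 87, - 81, - 77, - 57,-40, - 34, - 27, - 24, - 85/4,- 16,-12,- 5, - 75/16,2.18,49/19, 11/2,51,87,99 ] 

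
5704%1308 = 472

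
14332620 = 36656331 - 22323711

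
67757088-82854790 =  - 15097702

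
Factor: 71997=3^1*103^1*233^1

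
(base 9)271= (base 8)342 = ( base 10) 226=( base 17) D5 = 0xE2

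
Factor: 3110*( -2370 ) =-7370700= -  2^2*3^1*5^2*79^1  *  311^1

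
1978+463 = 2441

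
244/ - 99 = -3 + 53/99 = -2.46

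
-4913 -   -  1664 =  - 3249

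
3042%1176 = 690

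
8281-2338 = 5943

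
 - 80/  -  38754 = 40/19377  =  0.00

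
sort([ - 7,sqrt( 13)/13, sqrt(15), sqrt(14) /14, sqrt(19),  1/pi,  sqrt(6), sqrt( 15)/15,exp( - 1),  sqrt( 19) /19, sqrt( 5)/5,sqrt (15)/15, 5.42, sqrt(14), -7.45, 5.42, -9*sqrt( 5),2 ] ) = [  -  9 * sqrt( 5) , - 7.45,  -  7,sqrt( 19) /19, sqrt (15 )/15, sqrt( 15)/15,  sqrt( 14 ) /14,sqrt(13) /13, 1/pi, exp( - 1 ), sqrt(5)/5, 2, sqrt(6), sqrt(14), sqrt(15 ),sqrt( 19 ), 5.42, 5.42 ]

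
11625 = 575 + 11050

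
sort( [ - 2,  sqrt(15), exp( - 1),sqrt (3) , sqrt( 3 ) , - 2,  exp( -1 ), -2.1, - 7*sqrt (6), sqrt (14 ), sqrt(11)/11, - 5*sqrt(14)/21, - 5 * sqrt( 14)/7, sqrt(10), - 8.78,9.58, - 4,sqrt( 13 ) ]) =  [ - 7*sqrt (6), - 8.78, - 4, - 5*sqrt( 14)/7, -2.1,  -  2,-2 , - 5*sqrt( 14)/21,sqrt( 11) /11 , exp( - 1),exp( - 1), sqrt( 3 ), sqrt(3), sqrt( 10 ),sqrt(13), sqrt( 14),sqrt( 15 ), 9.58 ]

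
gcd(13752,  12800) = 8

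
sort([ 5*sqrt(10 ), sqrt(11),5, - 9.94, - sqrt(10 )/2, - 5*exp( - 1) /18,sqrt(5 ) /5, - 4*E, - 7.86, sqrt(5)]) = [ - 4*E, - 9.94, - 7.86,  -  sqrt( 10) /2, - 5*exp( - 1)/18,sqrt( 5 )/5 , sqrt( 5 ),sqrt( 11), 5, 5 * sqrt( 10) ]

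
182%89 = 4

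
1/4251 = 1/4251= 0.00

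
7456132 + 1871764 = 9327896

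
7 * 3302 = 23114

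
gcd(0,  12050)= 12050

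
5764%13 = 5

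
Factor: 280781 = 59^1*4759^1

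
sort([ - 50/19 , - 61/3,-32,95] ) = [  -  32, - 61/3,- 50/19,95]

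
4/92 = 1/23  =  0.04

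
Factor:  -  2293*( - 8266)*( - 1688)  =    -  31994247344 = -2^4*211^1*2293^1*4133^1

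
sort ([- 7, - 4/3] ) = [ - 7 , - 4/3 ]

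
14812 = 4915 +9897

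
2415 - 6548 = - 4133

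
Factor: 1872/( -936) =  - 2 = -2^1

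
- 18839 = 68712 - 87551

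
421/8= 421/8 = 52.62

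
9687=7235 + 2452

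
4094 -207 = 3887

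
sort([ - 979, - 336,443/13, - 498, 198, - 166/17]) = [ - 979, - 498 , - 336,-166/17,443/13, 198]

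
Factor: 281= 281^1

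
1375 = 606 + 769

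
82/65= 1 + 17/65  =  1.26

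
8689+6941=15630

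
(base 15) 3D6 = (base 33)QI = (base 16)36C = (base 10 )876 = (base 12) 610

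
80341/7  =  80341/7= 11477.29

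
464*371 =172144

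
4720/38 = 2360/19 = 124.21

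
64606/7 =9229 + 3/7 = 9229.43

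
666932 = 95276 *7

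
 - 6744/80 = -843/10 = - 84.30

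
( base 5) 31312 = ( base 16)822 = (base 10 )2082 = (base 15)93C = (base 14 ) A8A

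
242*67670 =16376140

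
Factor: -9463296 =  - 2^9 *3^1 * 61^1 *101^1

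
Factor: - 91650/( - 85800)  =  2^( -2)*11^( - 1 )*47^1 = 47/44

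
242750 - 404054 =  - 161304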